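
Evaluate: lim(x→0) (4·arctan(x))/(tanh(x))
This is a 0/0 indeterminate form.

Apply L'Hôpital's rule: differentiate numerator and denominator separately.
  f(x) = 4·atan(x)   ⇒   f'(x) = 4/(x^2 + 1)
  g(x) = tanh(x)   ⇒   g'(x) = 1 - tanh(x)^2
  lim(x→0) f'(x)/g'(x) = lim(x→0) (4/(x^2 + 1))/(1 - tanh(x)^2)
  = 4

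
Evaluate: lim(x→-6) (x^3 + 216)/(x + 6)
This is a standard limit.

Factor or rationalize the expression:
  lim(x→-6) (x^3 + 216)/(x + 6) = 108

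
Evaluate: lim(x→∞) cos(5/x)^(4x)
This is an exponential indeterminate form.

For exponential indeterminate forms, take the natural log:
  Let L = lim(x→∞) cos(5/x)^(4x)
  Then ln(L) = lim(x→∞) [exponent × ln(base)]
  Evaluate using L'Hôpital or standard limits, then exponentiate.
  L = 1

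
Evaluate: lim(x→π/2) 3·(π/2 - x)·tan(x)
This is a 0·∞ indeterminate form.

Rewrite 0·∞ as a quotient (0/0 or ∞/∞ form), then apply L'Hôpital's rule:
  lim(x→π/2) 3·(π/2 - x)·tan(x) = 3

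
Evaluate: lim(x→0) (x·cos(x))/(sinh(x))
This is a 0/0 indeterminate form.

Apply L'Hôpital's rule: differentiate numerator and denominator separately.
  f(x) = x·cos(x)   ⇒   f'(x) = -x·sin(x) + cos(x)
  g(x) = sinh(x)   ⇒   g'(x) = cosh(x)
  lim(x→0) f'(x)/g'(x) = lim(x→0) (-x·sin(x) + cos(x))/(cosh(x))
  = 1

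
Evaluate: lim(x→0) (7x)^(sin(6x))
This is an exponential indeterminate form.

For exponential indeterminate forms, take the natural log:
  Let L = lim(x→0) (7x)^(sin(6x))
  Then ln(L) = lim(x→0) [exponent × ln(base)]
  Evaluate using L'Hôpital or standard limits, then exponentiate.
  L = 1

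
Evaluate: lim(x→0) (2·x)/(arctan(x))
This is a 0/0 indeterminate form.

Apply L'Hôpital's rule: differentiate numerator and denominator separately.
  f(x) = 2·x   ⇒   f'(x) = 2
  g(x) = atan(x)   ⇒   g'(x) = 1/(x^2 + 1)
  lim(x→0) f'(x)/g'(x) = lim(x→0) (2)/(1/(x^2 + 1))
  = 2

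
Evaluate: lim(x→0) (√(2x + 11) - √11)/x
This is a standard limit.

Factor or rationalize the expression:
  lim(x→0) (√(2x + 11) - √11)/x = sqrt(11)/11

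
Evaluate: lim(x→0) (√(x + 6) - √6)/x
This is a standard limit.

Factor or rationalize the expression:
  lim(x→0) (√(x + 6) - √6)/x = sqrt(6)/12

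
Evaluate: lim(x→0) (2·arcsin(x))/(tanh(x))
This is a 0/0 indeterminate form.

Apply L'Hôpital's rule: differentiate numerator and denominator separately.
  f(x) = 2·asin(x)   ⇒   f'(x) = 2/sqrt(1 - x^2)
  g(x) = tanh(x)   ⇒   g'(x) = 1 - tanh(x)^2
  lim(x→0) f'(x)/g'(x) = lim(x→0) (2/sqrt(1 - x^2))/(1 - tanh(x)^2)
  = 2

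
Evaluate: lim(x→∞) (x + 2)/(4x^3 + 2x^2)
This is an ∞/∞ indeterminate form.

Apply L'Hôpital's rule: differentiate numerator and denominator separately.
  f(x) = x + 2   ⇒   f'(x) = 1
  g(x) = 4·x^3 + 2·x^2   ⇒   g'(x) = 12·x^2 + 4·x
  lim(x→∞) f'(x)/g'(x) = lim(x→∞) (1)/(12·x^2 + 4·x)
  = 0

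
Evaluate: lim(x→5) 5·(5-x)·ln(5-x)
This is a 0·∞ indeterminate form.

Rewrite 0·∞ as a quotient (0/0 or ∞/∞ form), then apply L'Hôpital's rule:
  lim(x→5) 5·(5-x)·ln(5-x) = 0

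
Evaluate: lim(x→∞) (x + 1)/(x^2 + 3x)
This is an ∞/∞ indeterminate form.

Apply L'Hôpital's rule: differentiate numerator and denominator separately.
  f(x) = x + 1   ⇒   f'(x) = 1
  g(x) = x^2 + 3·x   ⇒   g'(x) = 2·x + 3
  lim(x→∞) f'(x)/g'(x) = lim(x→∞) (1)/(2·x + 3)
  = 0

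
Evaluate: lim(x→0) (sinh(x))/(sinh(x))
This is a 0/0 indeterminate form.

Apply L'Hôpital's rule: differentiate numerator and denominator separately.
  f(x) = sinh(x)   ⇒   f'(x) = cosh(x)
  g(x) = sinh(x)   ⇒   g'(x) = cosh(x)
  lim(x→0) f'(x)/g'(x) = lim(x→0) (cosh(x))/(cosh(x))
  = 1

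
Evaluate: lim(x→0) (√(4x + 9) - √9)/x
This is a standard limit.

Factor or rationalize the expression:
  lim(x→0) (√(4x + 9) - √9)/x = 2/3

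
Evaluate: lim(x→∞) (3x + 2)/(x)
This is an ∞/∞ indeterminate form.

Apply L'Hôpital's rule: differentiate numerator and denominator separately.
  f(x) = 3·x + 2   ⇒   f'(x) = 3
  g(x) = x   ⇒   g'(x) = 1
  lim(x→∞) f'(x)/g'(x) = lim(x→∞) (3)/(1)
  = 3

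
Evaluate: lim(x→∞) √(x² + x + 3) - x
This is an ∞-∞ indeterminate form.

Combine fractions or rationalize to convert ∞-∞ to 0/0 form:
  lim(x→∞) √(x² + x + 3) - x = 1/2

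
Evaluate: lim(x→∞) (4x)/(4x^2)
This is an ∞/∞ indeterminate form.

Apply L'Hôpital's rule: differentiate numerator and denominator separately.
  f(x) = 4·x   ⇒   f'(x) = 4
  g(x) = 4·x^2   ⇒   g'(x) = 8·x
  lim(x→∞) f'(x)/g'(x) = lim(x→∞) (4)/(8·x)
  = 0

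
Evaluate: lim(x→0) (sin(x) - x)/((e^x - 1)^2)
This is a 0/0 indeterminate form.

Apply L'Hôpital's rule: differentiate numerator and denominator separately.
  f(x) = -x + sin(x)   ⇒   f'(x) = cos(x) - 1
  g(x) = (e^(x) - 1)^2   ⇒   g'(x) = 2·(e^(x) - 1)·e^(x)
  lim(x→0) f'(x)/g'(x) = lim(x→0) (cos(x) - 1)/(2·(e^(x) - 1)·e^(x))
  = 0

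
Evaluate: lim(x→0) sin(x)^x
This is an exponential indeterminate form.

For exponential indeterminate forms, take the natural log:
  Let L = lim(x→0) sin(x)^x
  Then ln(L) = lim(x→0) [exponent × ln(base)]
  Evaluate using L'Hôpital or standard limits, then exponentiate.
  L = 1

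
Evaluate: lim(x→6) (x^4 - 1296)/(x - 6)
This is a standard limit.

Factor or rationalize the expression:
  lim(x→6) (x^4 - 1296)/(x - 6) = 864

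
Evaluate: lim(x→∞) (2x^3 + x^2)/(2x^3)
This is an ∞/∞ indeterminate form.

Apply L'Hôpital's rule: differentiate numerator and denominator separately.
  f(x) = 2·x^3 + x^2   ⇒   f'(x) = 6·x^2 + 2·x
  g(x) = 2·x^3   ⇒   g'(x) = 6·x^2
  lim(x→∞) f'(x)/g'(x) = lim(x→∞) (6·x^2 + 2·x)/(6·x^2)
  = 1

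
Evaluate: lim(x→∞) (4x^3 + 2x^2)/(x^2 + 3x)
This is an ∞/∞ indeterminate form.

Apply L'Hôpital's rule: differentiate numerator and denominator separately.
  f(x) = 4·x^3 + 2·x^2   ⇒   f'(x) = 12·x^2 + 4·x
  g(x) = x^2 + 3·x   ⇒   g'(x) = 2·x + 3
  lim(x→∞) f'(x)/g'(x) = lim(x→∞) (12·x^2 + 4·x)/(2·x + 3)
  = ∞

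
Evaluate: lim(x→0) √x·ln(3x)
This is a 0·∞ indeterminate form.

Rewrite 0·∞ as a quotient (0/0 or ∞/∞ form), then apply L'Hôpital's rule:
  lim(x→0) √x·ln(3x) = 0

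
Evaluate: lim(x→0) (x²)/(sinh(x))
This is a 0/0 indeterminate form.

Apply L'Hôpital's rule: differentiate numerator and denominator separately.
  f(x) = x^2   ⇒   f'(x) = 2·x
  g(x) = sinh(x)   ⇒   g'(x) = cosh(x)
  lim(x→0) f'(x)/g'(x) = lim(x→0) (2·x)/(cosh(x))
  = 0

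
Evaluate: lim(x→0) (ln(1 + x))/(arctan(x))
This is a 0/0 indeterminate form.

Apply L'Hôpital's rule: differentiate numerator and denominator separately.
  f(x) = ln(x + 1)   ⇒   f'(x) = 1/(x + 1)
  g(x) = atan(x)   ⇒   g'(x) = 1/(x^2 + 1)
  lim(x→0) f'(x)/g'(x) = lim(x→0) (1/(x + 1))/(1/(x^2 + 1))
  = 1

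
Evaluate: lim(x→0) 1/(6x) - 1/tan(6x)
This is an ∞-∞ indeterminate form.

Combine fractions or rationalize to convert ∞-∞ to 0/0 form:
  lim(x→0) 1/(6x) - 1/tan(6x) = 0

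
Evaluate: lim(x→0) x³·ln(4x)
This is a 0·∞ indeterminate form.

Rewrite 0·∞ as a quotient (0/0 or ∞/∞ form), then apply L'Hôpital's rule:
  lim(x→0) x³·ln(4x) = 0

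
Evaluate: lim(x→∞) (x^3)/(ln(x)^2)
This is an ∞/∞ indeterminate form.

Apply L'Hôpital's rule: differentiate numerator and denominator separately.
  f(x) = x^3   ⇒   f'(x) = 3·x^2
  g(x) = ln(x)^2   ⇒   g'(x) = 2·ln(x)/x
  lim(x→∞) f'(x)/g'(x) = lim(x→∞) (3·x^2)/(2·ln(x)/x)
  = ∞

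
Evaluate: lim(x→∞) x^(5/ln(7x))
This is an exponential indeterminate form.

For exponential indeterminate forms, take the natural log:
  Let L = lim(x→∞) x^(5/ln(7x))
  Then ln(L) = lim(x→∞) [exponent × ln(base)]
  Evaluate using L'Hôpital or standard limits, then exponentiate.
  L = e^(5)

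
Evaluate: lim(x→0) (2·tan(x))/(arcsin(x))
This is a 0/0 indeterminate form.

Apply L'Hôpital's rule: differentiate numerator and denominator separately.
  f(x) = 2·tan(x)   ⇒   f'(x) = 2·tan(x)^2 + 2
  g(x) = asin(x)   ⇒   g'(x) = 1/sqrt(1 - x^2)
  lim(x→0) f'(x)/g'(x) = lim(x→0) (2·tan(x)^2 + 2)/(1/sqrt(1 - x^2))
  = 2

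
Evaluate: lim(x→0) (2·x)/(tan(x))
This is a 0/0 indeterminate form.

Apply L'Hôpital's rule: differentiate numerator and denominator separately.
  f(x) = 2·x   ⇒   f'(x) = 2
  g(x) = tan(x)   ⇒   g'(x) = tan(x)^2 + 1
  lim(x→0) f'(x)/g'(x) = lim(x→0) (2)/(tan(x)^2 + 1)
  = 2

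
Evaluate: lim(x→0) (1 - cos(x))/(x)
This is a 0/0 indeterminate form.

Apply L'Hôpital's rule: differentiate numerator and denominator separately.
  f(x) = 1 - cos(x)   ⇒   f'(x) = sin(x)
  g(x) = x   ⇒   g'(x) = 1
  lim(x→0) f'(x)/g'(x) = lim(x→0) (sin(x))/(1)
  = 0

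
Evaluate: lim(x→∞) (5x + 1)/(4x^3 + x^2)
This is an ∞/∞ indeterminate form.

Apply L'Hôpital's rule: differentiate numerator and denominator separately.
  f(x) = 5·x + 1   ⇒   f'(x) = 5
  g(x) = 4·x^3 + x^2   ⇒   g'(x) = 12·x^2 + 2·x
  lim(x→∞) f'(x)/g'(x) = lim(x→∞) (5)/(12·x^2 + 2·x)
  = 0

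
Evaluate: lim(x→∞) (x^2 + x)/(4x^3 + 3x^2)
This is an ∞/∞ indeterminate form.

Apply L'Hôpital's rule: differentiate numerator and denominator separately.
  f(x) = x^2 + x   ⇒   f'(x) = 2·x + 1
  g(x) = 4·x^3 + 3·x^2   ⇒   g'(x) = 12·x^2 + 6·x
  lim(x→∞) f'(x)/g'(x) = lim(x→∞) (2·x + 1)/(12·x^2 + 6·x)
  = 0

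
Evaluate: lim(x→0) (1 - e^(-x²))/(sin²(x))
This is a 0/0 indeterminate form.

Apply L'Hôpital's rule: differentiate numerator and denominator separately.
  f(x) = 1 - e^(-x^2)   ⇒   f'(x) = 2·x·e^(-x^2)
  g(x) = sin(x)^2   ⇒   g'(x) = 2·sin(x)·cos(x)
  lim(x→0) f'(x)/g'(x) = lim(x→0) (2·x·e^(-x^2))/(2·sin(x)·cos(x))
  = 1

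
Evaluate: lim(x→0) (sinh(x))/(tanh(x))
This is a 0/0 indeterminate form.

Apply L'Hôpital's rule: differentiate numerator and denominator separately.
  f(x) = sinh(x)   ⇒   f'(x) = cosh(x)
  g(x) = tanh(x)   ⇒   g'(x) = 1 - tanh(x)^2
  lim(x→0) f'(x)/g'(x) = lim(x→0) (cosh(x))/(1 - tanh(x)^2)
  = 1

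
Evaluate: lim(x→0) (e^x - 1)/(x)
This is a 0/0 indeterminate form.

Apply L'Hôpital's rule: differentiate numerator and denominator separately.
  f(x) = e^(x) - 1   ⇒   f'(x) = e^(x)
  g(x) = x   ⇒   g'(x) = 1
  lim(x→0) f'(x)/g'(x) = lim(x→0) (e^(x))/(1)
  = 1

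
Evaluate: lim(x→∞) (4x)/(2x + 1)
This is an ∞/∞ indeterminate form.

Apply L'Hôpital's rule: differentiate numerator and denominator separately.
  f(x) = 4·x   ⇒   f'(x) = 4
  g(x) = 2·x + 1   ⇒   g'(x) = 2
  lim(x→∞) f'(x)/g'(x) = lim(x→∞) (4)/(2)
  = 2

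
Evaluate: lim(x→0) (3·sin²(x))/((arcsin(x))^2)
This is a 0/0 indeterminate form.

Apply L'Hôpital's rule: differentiate numerator and denominator separately.
  f(x) = 3·sin(x)^2   ⇒   f'(x) = 6·sin(x)·cos(x)
  g(x) = asin(x)^2   ⇒   g'(x) = 2·asin(x)/sqrt(1 - x^2)
  lim(x→0) f'(x)/g'(x) = lim(x→0) (6·sin(x)·cos(x))/(2·asin(x)/sqrt(1 - x^2))
  = 3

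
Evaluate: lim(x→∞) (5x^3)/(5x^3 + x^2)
This is an ∞/∞ indeterminate form.

Apply L'Hôpital's rule: differentiate numerator and denominator separately.
  f(x) = 5·x^3   ⇒   f'(x) = 15·x^2
  g(x) = 5·x^3 + x^2   ⇒   g'(x) = 15·x^2 + 2·x
  lim(x→∞) f'(x)/g'(x) = lim(x→∞) (15·x^2)/(15·x^2 + 2·x)
  = 1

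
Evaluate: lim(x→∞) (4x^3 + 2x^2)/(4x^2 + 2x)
This is an ∞/∞ indeterminate form.

Apply L'Hôpital's rule: differentiate numerator and denominator separately.
  f(x) = 4·x^3 + 2·x^2   ⇒   f'(x) = 12·x^2 + 4·x
  g(x) = 4·x^2 + 2·x   ⇒   g'(x) = 8·x + 2
  lim(x→∞) f'(x)/g'(x) = lim(x→∞) (12·x^2 + 4·x)/(8·x + 2)
  = ∞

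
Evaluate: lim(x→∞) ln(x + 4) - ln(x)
This is an ∞-∞ indeterminate form.

Combine fractions or rationalize to convert ∞-∞ to 0/0 form:
  lim(x→∞) ln(x + 4) - ln(x) = 0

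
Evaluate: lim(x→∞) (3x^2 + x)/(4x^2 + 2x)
This is an ∞/∞ indeterminate form.

Apply L'Hôpital's rule: differentiate numerator and denominator separately.
  f(x) = 3·x^2 + x   ⇒   f'(x) = 6·x + 1
  g(x) = 4·x^2 + 2·x   ⇒   g'(x) = 8·x + 2
  lim(x→∞) f'(x)/g'(x) = lim(x→∞) (6·x + 1)/(8·x + 2)
  = 3/4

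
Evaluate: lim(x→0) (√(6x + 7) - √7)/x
This is a standard limit.

Factor or rationalize the expression:
  lim(x→0) (√(6x + 7) - √7)/x = 3·sqrt(7)/7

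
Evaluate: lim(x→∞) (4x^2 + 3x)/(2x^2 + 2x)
This is an ∞/∞ indeterminate form.

Apply L'Hôpital's rule: differentiate numerator and denominator separately.
  f(x) = 4·x^2 + 3·x   ⇒   f'(x) = 8·x + 3
  g(x) = 2·x^2 + 2·x   ⇒   g'(x) = 4·x + 2
  lim(x→∞) f'(x)/g'(x) = lim(x→∞) (8·x + 3)/(4·x + 2)
  = 2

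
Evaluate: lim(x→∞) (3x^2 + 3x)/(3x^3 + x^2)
This is an ∞/∞ indeterminate form.

Apply L'Hôpital's rule: differentiate numerator and denominator separately.
  f(x) = 3·x^2 + 3·x   ⇒   f'(x) = 6·x + 3
  g(x) = 3·x^3 + x^2   ⇒   g'(x) = 9·x^2 + 2·x
  lim(x→∞) f'(x)/g'(x) = lim(x→∞) (6·x + 3)/(9·x^2 + 2·x)
  = 0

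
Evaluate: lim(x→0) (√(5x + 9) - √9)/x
This is a standard limit.

Factor or rationalize the expression:
  lim(x→0) (√(5x + 9) - √9)/x = 5/6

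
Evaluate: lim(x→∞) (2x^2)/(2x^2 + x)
This is an ∞/∞ indeterminate form.

Apply L'Hôpital's rule: differentiate numerator and denominator separately.
  f(x) = 2·x^2   ⇒   f'(x) = 4·x
  g(x) = 2·x^2 + x   ⇒   g'(x) = 4·x + 1
  lim(x→∞) f'(x)/g'(x) = lim(x→∞) (4·x)/(4·x + 1)
  = 1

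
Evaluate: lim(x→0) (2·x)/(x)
This is a 0/0 indeterminate form.

Apply L'Hôpital's rule: differentiate numerator and denominator separately.
  f(x) = 2·x   ⇒   f'(x) = 2
  g(x) = x   ⇒   g'(x) = 1
  lim(x→0) f'(x)/g'(x) = lim(x→0) (2)/(1)
  = 2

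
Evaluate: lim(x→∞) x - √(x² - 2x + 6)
This is an ∞-∞ indeterminate form.

Combine fractions or rationalize to convert ∞-∞ to 0/0 form:
  lim(x→∞) x - √(x² - 2x + 6) = 1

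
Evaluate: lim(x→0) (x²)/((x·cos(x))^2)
This is a 0/0 indeterminate form.

Apply L'Hôpital's rule: differentiate numerator and denominator separately.
  f(x) = x^2   ⇒   f'(x) = 2·x
  g(x) = x^2·cos(x)^2   ⇒   g'(x) = -2·x^2·sin(x)·cos(x) + 2·x·cos(x)^2
  lim(x→0) f'(x)/g'(x) = lim(x→0) (2·x)/(-2·x^2·sin(x)·cos(x) + 2·x·cos(x)^2)
  = 1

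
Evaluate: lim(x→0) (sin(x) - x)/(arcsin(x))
This is a 0/0 indeterminate form.

Apply L'Hôpital's rule: differentiate numerator and denominator separately.
  f(x) = -x + sin(x)   ⇒   f'(x) = cos(x) - 1
  g(x) = asin(x)   ⇒   g'(x) = 1/sqrt(1 - x^2)
  lim(x→0) f'(x)/g'(x) = lim(x→0) (cos(x) - 1)/(1/sqrt(1 - x^2))
  = 0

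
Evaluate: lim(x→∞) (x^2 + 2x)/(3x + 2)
This is an ∞/∞ indeterminate form.

Apply L'Hôpital's rule: differentiate numerator and denominator separately.
  f(x) = x^2 + 2·x   ⇒   f'(x) = 2·x + 2
  g(x) = 3·x + 2   ⇒   g'(x) = 3
  lim(x→∞) f'(x)/g'(x) = lim(x→∞) (2·x + 2)/(3)
  = ∞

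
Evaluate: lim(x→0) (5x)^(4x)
This is an exponential indeterminate form.

For exponential indeterminate forms, take the natural log:
  Let L = lim(x→0) (5x)^(4x)
  Then ln(L) = lim(x→0) [exponent × ln(base)]
  Evaluate using L'Hôpital or standard limits, then exponentiate.
  L = 1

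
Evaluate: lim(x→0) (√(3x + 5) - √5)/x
This is a standard limit.

Factor or rationalize the expression:
  lim(x→0) (√(3x + 5) - √5)/x = 3·sqrt(5)/10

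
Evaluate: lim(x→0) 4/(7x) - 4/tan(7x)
This is an ∞-∞ indeterminate form.

Combine fractions or rationalize to convert ∞-∞ to 0/0 form:
  lim(x→0) 4/(7x) - 4/tan(7x) = 0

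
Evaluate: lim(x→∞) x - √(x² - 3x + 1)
This is an ∞-∞ indeterminate form.

Combine fractions or rationalize to convert ∞-∞ to 0/0 form:
  lim(x→∞) x - √(x² - 3x + 1) = 3/2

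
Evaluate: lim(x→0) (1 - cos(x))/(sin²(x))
This is a 0/0 indeterminate form.

Apply L'Hôpital's rule: differentiate numerator and denominator separately.
  f(x) = 1 - cos(x)   ⇒   f'(x) = sin(x)
  g(x) = sin(x)^2   ⇒   g'(x) = 2·sin(x)·cos(x)
  lim(x→0) f'(x)/g'(x) = lim(x→0) (sin(x))/(2·sin(x)·cos(x))
  = 1/2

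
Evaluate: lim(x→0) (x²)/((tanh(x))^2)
This is a 0/0 indeterminate form.

Apply L'Hôpital's rule: differentiate numerator and denominator separately.
  f(x) = x^2   ⇒   f'(x) = 2·x
  g(x) = tanh(x)^2   ⇒   g'(x) = (2 - 2·tanh(x)^2)·tanh(x)
  lim(x→0) f'(x)/g'(x) = lim(x→0) (2·x)/((2 - 2·tanh(x)^2)·tanh(x))
  = 1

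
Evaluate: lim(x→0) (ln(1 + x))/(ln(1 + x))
This is a 0/0 indeterminate form.

Apply L'Hôpital's rule: differentiate numerator and denominator separately.
  f(x) = ln(x + 1)   ⇒   f'(x) = 1/(x + 1)
  g(x) = ln(x + 1)   ⇒   g'(x) = 1/(x + 1)
  lim(x→0) f'(x)/g'(x) = lim(x→0) (1/(x + 1))/(1/(x + 1))
  = 1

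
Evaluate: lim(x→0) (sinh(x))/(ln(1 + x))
This is a 0/0 indeterminate form.

Apply L'Hôpital's rule: differentiate numerator and denominator separately.
  f(x) = sinh(x)   ⇒   f'(x) = cosh(x)
  g(x) = ln(x + 1)   ⇒   g'(x) = 1/(x + 1)
  lim(x→0) f'(x)/g'(x) = lim(x→0) (cosh(x))/(1/(x + 1))
  = 1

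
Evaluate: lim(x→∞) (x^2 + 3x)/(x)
This is an ∞/∞ indeterminate form.

Apply L'Hôpital's rule: differentiate numerator and denominator separately.
  f(x) = x^2 + 3·x   ⇒   f'(x) = 2·x + 3
  g(x) = x   ⇒   g'(x) = 1
  lim(x→∞) f'(x)/g'(x) = lim(x→∞) (2·x + 3)/(1)
  = ∞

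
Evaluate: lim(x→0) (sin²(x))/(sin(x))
This is a 0/0 indeterminate form.

Apply L'Hôpital's rule: differentiate numerator and denominator separately.
  f(x) = sin(x)^2   ⇒   f'(x) = 2·sin(x)·cos(x)
  g(x) = sin(x)   ⇒   g'(x) = cos(x)
  lim(x→0) f'(x)/g'(x) = lim(x→0) (2·sin(x)·cos(x))/(cos(x))
  = 0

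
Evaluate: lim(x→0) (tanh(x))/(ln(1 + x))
This is a 0/0 indeterminate form.

Apply L'Hôpital's rule: differentiate numerator and denominator separately.
  f(x) = tanh(x)   ⇒   f'(x) = 1 - tanh(x)^2
  g(x) = ln(x + 1)   ⇒   g'(x) = 1/(x + 1)
  lim(x→0) f'(x)/g'(x) = lim(x→0) (1 - tanh(x)^2)/(1/(x + 1))
  = 1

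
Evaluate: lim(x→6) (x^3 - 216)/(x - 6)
This is a standard limit.

Factor or rationalize the expression:
  lim(x→6) (x^3 - 216)/(x - 6) = 108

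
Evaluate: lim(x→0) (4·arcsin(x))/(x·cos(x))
This is a 0/0 indeterminate form.

Apply L'Hôpital's rule: differentiate numerator and denominator separately.
  f(x) = 4·asin(x)   ⇒   f'(x) = 4/sqrt(1 - x^2)
  g(x) = x·cos(x)   ⇒   g'(x) = -x·sin(x) + cos(x)
  lim(x→0) f'(x)/g'(x) = lim(x→0) (4/sqrt(1 - x^2))/(-x·sin(x) + cos(x))
  = 4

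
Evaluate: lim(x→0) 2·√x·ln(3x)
This is a 0·∞ indeterminate form.

Rewrite 0·∞ as a quotient (0/0 or ∞/∞ form), then apply L'Hôpital's rule:
  lim(x→0) 2·√x·ln(3x) = 0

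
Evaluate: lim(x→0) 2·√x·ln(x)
This is a 0·∞ indeterminate form.

Rewrite 0·∞ as a quotient (0/0 or ∞/∞ form), then apply L'Hôpital's rule:
  lim(x→0) 2·√x·ln(x) = 0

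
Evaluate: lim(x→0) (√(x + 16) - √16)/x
This is a standard limit.

Factor or rationalize the expression:
  lim(x→0) (√(x + 16) - √16)/x = 1/8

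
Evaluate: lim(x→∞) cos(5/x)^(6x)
This is an exponential indeterminate form.

For exponential indeterminate forms, take the natural log:
  Let L = lim(x→∞) cos(5/x)^(6x)
  Then ln(L) = lim(x→∞) [exponent × ln(base)]
  Evaluate using L'Hôpital or standard limits, then exponentiate.
  L = 1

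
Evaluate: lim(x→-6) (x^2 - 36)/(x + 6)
This is a standard limit.

Factor or rationalize the expression:
  lim(x→-6) (x^2 - 36)/(x + 6) = -12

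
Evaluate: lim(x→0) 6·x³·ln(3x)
This is a 0·∞ indeterminate form.

Rewrite 0·∞ as a quotient (0/0 or ∞/∞ form), then apply L'Hôpital's rule:
  lim(x→0) 6·x³·ln(3x) = 0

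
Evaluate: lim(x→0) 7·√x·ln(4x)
This is a 0·∞ indeterminate form.

Rewrite 0·∞ as a quotient (0/0 or ∞/∞ form), then apply L'Hôpital's rule:
  lim(x→0) 7·√x·ln(4x) = 0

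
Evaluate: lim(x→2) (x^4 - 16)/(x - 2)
This is a standard limit.

Factor or rationalize the expression:
  lim(x→2) (x^4 - 16)/(x - 2) = 32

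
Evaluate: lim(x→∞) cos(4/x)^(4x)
This is an exponential indeterminate form.

For exponential indeterminate forms, take the natural log:
  Let L = lim(x→∞) cos(4/x)^(4x)
  Then ln(L) = lim(x→∞) [exponent × ln(base)]
  Evaluate using L'Hôpital or standard limits, then exponentiate.
  L = 1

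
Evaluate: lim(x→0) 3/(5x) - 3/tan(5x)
This is an ∞-∞ indeterminate form.

Combine fractions or rationalize to convert ∞-∞ to 0/0 form:
  lim(x→0) 3/(5x) - 3/tan(5x) = 0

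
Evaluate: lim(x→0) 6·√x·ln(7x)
This is a 0·∞ indeterminate form.

Rewrite 0·∞ as a quotient (0/0 or ∞/∞ form), then apply L'Hôpital's rule:
  lim(x→0) 6·√x·ln(7x) = 0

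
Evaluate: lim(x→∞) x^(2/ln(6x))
This is an exponential indeterminate form.

For exponential indeterminate forms, take the natural log:
  Let L = lim(x→∞) x^(2/ln(6x))
  Then ln(L) = lim(x→∞) [exponent × ln(base)]
  Evaluate using L'Hôpital or standard limits, then exponentiate.
  L = e²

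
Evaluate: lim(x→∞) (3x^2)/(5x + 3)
This is an ∞/∞ indeterminate form.

Apply L'Hôpital's rule: differentiate numerator and denominator separately.
  f(x) = 3·x^2   ⇒   f'(x) = 6·x
  g(x) = 5·x + 3   ⇒   g'(x) = 5
  lim(x→∞) f'(x)/g'(x) = lim(x→∞) (6·x)/(5)
  = ∞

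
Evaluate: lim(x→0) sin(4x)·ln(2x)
This is a 0·∞ indeterminate form.

Rewrite 0·∞ as a quotient (0/0 or ∞/∞ form), then apply L'Hôpital's rule:
  lim(x→0) sin(4x)·ln(2x) = 0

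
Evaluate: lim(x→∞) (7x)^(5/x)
This is an exponential indeterminate form.

For exponential indeterminate forms, take the natural log:
  Let L = lim(x→∞) (7x)^(5/x)
  Then ln(L) = lim(x→∞) [exponent × ln(base)]
  Evaluate using L'Hôpital or standard limits, then exponentiate.
  L = 1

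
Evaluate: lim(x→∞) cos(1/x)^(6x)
This is an exponential indeterminate form.

For exponential indeterminate forms, take the natural log:
  Let L = lim(x→∞) cos(1/x)^(6x)
  Then ln(L) = lim(x→∞) [exponent × ln(base)]
  Evaluate using L'Hôpital or standard limits, then exponentiate.
  L = 1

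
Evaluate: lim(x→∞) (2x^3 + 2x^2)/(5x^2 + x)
This is an ∞/∞ indeterminate form.

Apply L'Hôpital's rule: differentiate numerator and denominator separately.
  f(x) = 2·x^3 + 2·x^2   ⇒   f'(x) = 6·x^2 + 4·x
  g(x) = 5·x^2 + x   ⇒   g'(x) = 10·x + 1
  lim(x→∞) f'(x)/g'(x) = lim(x→∞) (6·x^2 + 4·x)/(10·x + 1)
  = ∞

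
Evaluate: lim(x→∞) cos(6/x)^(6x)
This is an exponential indeterminate form.

For exponential indeterminate forms, take the natural log:
  Let L = lim(x→∞) cos(6/x)^(6x)
  Then ln(L) = lim(x→∞) [exponent × ln(base)]
  Evaluate using L'Hôpital or standard limits, then exponentiate.
  L = 1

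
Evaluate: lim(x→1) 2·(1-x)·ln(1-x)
This is a 0·∞ indeterminate form.

Rewrite 0·∞ as a quotient (0/0 or ∞/∞ form), then apply L'Hôpital's rule:
  lim(x→1) 2·(1-x)·ln(1-x) = 0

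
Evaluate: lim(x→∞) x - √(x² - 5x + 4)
This is an ∞-∞ indeterminate form.

Combine fractions or rationalize to convert ∞-∞ to 0/0 form:
  lim(x→∞) x - √(x² - 5x + 4) = 5/2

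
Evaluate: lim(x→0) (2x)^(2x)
This is an exponential indeterminate form.

For exponential indeterminate forms, take the natural log:
  Let L = lim(x→0) (2x)^(2x)
  Then ln(L) = lim(x→0) [exponent × ln(base)]
  Evaluate using L'Hôpital or standard limits, then exponentiate.
  L = 1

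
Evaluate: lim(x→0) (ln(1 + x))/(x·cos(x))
This is a 0/0 indeterminate form.

Apply L'Hôpital's rule: differentiate numerator and denominator separately.
  f(x) = ln(x + 1)   ⇒   f'(x) = 1/(x + 1)
  g(x) = x·cos(x)   ⇒   g'(x) = -x·sin(x) + cos(x)
  lim(x→0) f'(x)/g'(x) = lim(x→0) (1/(x + 1))/(-x·sin(x) + cos(x))
  = 1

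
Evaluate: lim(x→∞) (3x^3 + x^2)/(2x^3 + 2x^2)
This is an ∞/∞ indeterminate form.

Apply L'Hôpital's rule: differentiate numerator and denominator separately.
  f(x) = 3·x^3 + x^2   ⇒   f'(x) = 9·x^2 + 2·x
  g(x) = 2·x^3 + 2·x^2   ⇒   g'(x) = 6·x^2 + 4·x
  lim(x→∞) f'(x)/g'(x) = lim(x→∞) (9·x^2 + 2·x)/(6·x^2 + 4·x)
  = 3/2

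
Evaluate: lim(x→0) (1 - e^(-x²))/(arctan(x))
This is a 0/0 indeterminate form.

Apply L'Hôpital's rule: differentiate numerator and denominator separately.
  f(x) = 1 - e^(-x^2)   ⇒   f'(x) = 2·x·e^(-x^2)
  g(x) = atan(x)   ⇒   g'(x) = 1/(x^2 + 1)
  lim(x→0) f'(x)/g'(x) = lim(x→0) (2·x·e^(-x^2))/(1/(x^2 + 1))
  = 0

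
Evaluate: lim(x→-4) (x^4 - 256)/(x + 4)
This is a standard limit.

Factor or rationalize the expression:
  lim(x→-4) (x^4 - 256)/(x + 4) = -256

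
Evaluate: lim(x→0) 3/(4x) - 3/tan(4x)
This is an ∞-∞ indeterminate form.

Combine fractions or rationalize to convert ∞-∞ to 0/0 form:
  lim(x→0) 3/(4x) - 3/tan(4x) = 0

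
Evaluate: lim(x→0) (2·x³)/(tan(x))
This is a 0/0 indeterminate form.

Apply L'Hôpital's rule: differentiate numerator and denominator separately.
  f(x) = 2·x^3   ⇒   f'(x) = 6·x^2
  g(x) = tan(x)   ⇒   g'(x) = tan(x)^2 + 1
  lim(x→0) f'(x)/g'(x) = lim(x→0) (6·x^2)/(tan(x)^2 + 1)
  = 0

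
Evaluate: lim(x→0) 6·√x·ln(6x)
This is a 0·∞ indeterminate form.

Rewrite 0·∞ as a quotient (0/0 or ∞/∞ form), then apply L'Hôpital's rule:
  lim(x→0) 6·√x·ln(6x) = 0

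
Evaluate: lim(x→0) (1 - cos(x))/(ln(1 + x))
This is a 0/0 indeterminate form.

Apply L'Hôpital's rule: differentiate numerator and denominator separately.
  f(x) = 1 - cos(x)   ⇒   f'(x) = sin(x)
  g(x) = ln(x + 1)   ⇒   g'(x) = 1/(x + 1)
  lim(x→0) f'(x)/g'(x) = lim(x→0) (sin(x))/(1/(x + 1))
  = 0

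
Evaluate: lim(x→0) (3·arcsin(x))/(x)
This is a 0/0 indeterminate form.

Apply L'Hôpital's rule: differentiate numerator and denominator separately.
  f(x) = 3·asin(x)   ⇒   f'(x) = 3/sqrt(1 - x^2)
  g(x) = x   ⇒   g'(x) = 1
  lim(x→0) f'(x)/g'(x) = lim(x→0) (3/sqrt(1 - x^2))/(1)
  = 3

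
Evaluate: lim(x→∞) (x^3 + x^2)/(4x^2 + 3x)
This is an ∞/∞ indeterminate form.

Apply L'Hôpital's rule: differentiate numerator and denominator separately.
  f(x) = x^3 + x^2   ⇒   f'(x) = 3·x^2 + 2·x
  g(x) = 4·x^2 + 3·x   ⇒   g'(x) = 8·x + 3
  lim(x→∞) f'(x)/g'(x) = lim(x→∞) (3·x^2 + 2·x)/(8·x + 3)
  = ∞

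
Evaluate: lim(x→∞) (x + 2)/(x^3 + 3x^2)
This is an ∞/∞ indeterminate form.

Apply L'Hôpital's rule: differentiate numerator and denominator separately.
  f(x) = x + 2   ⇒   f'(x) = 1
  g(x) = x^3 + 3·x^2   ⇒   g'(x) = 3·x^2 + 6·x
  lim(x→∞) f'(x)/g'(x) = lim(x→∞) (1)/(3·x^2 + 6·x)
  = 0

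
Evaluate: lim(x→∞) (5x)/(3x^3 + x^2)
This is an ∞/∞ indeterminate form.

Apply L'Hôpital's rule: differentiate numerator and denominator separately.
  f(x) = 5·x   ⇒   f'(x) = 5
  g(x) = 3·x^3 + x^2   ⇒   g'(x) = 9·x^2 + 2·x
  lim(x→∞) f'(x)/g'(x) = lim(x→∞) (5)/(9·x^2 + 2·x)
  = 0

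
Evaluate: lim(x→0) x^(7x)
This is an exponential indeterminate form.

For exponential indeterminate forms, take the natural log:
  Let L = lim(x→0) x^(7x)
  Then ln(L) = lim(x→0) [exponent × ln(base)]
  Evaluate using L'Hôpital or standard limits, then exponentiate.
  L = 1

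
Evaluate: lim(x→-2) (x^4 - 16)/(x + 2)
This is a standard limit.

Factor or rationalize the expression:
  lim(x→-2) (x^4 - 16)/(x + 2) = -32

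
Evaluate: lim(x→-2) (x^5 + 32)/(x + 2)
This is a standard limit.

Factor or rationalize the expression:
  lim(x→-2) (x^5 + 32)/(x + 2) = 80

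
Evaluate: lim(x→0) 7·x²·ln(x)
This is a 0·∞ indeterminate form.

Rewrite 0·∞ as a quotient (0/0 or ∞/∞ form), then apply L'Hôpital's rule:
  lim(x→0) 7·x²·ln(x) = 0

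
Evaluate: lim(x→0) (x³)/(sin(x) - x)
This is a 0/0 indeterminate form.

Apply L'Hôpital's rule: differentiate numerator and denominator separately.
  f(x) = x^3   ⇒   f'(x) = 3·x^2
  g(x) = -x + sin(x)   ⇒   g'(x) = cos(x) - 1
  lim(x→0) f'(x)/g'(x) = lim(x→0) (3·x^2)/(cos(x) - 1)
  = -6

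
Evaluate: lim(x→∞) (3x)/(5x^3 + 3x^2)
This is an ∞/∞ indeterminate form.

Apply L'Hôpital's rule: differentiate numerator and denominator separately.
  f(x) = 3·x   ⇒   f'(x) = 3
  g(x) = 5·x^3 + 3·x^2   ⇒   g'(x) = 15·x^2 + 6·x
  lim(x→∞) f'(x)/g'(x) = lim(x→∞) (3)/(15·x^2 + 6·x)
  = 0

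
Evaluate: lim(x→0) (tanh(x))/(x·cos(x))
This is a 0/0 indeterminate form.

Apply L'Hôpital's rule: differentiate numerator and denominator separately.
  f(x) = tanh(x)   ⇒   f'(x) = 1 - tanh(x)^2
  g(x) = x·cos(x)   ⇒   g'(x) = -x·sin(x) + cos(x)
  lim(x→0) f'(x)/g'(x) = lim(x→0) (1 - tanh(x)^2)/(-x·sin(x) + cos(x))
  = 1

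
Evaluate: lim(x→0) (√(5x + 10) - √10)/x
This is a standard limit.

Factor or rationalize the expression:
  lim(x→0) (√(5x + 10) - √10)/x = sqrt(10)/4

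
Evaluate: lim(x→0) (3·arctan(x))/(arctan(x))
This is a 0/0 indeterminate form.

Apply L'Hôpital's rule: differentiate numerator and denominator separately.
  f(x) = 3·atan(x)   ⇒   f'(x) = 3/(x^2 + 1)
  g(x) = atan(x)   ⇒   g'(x) = 1/(x^2 + 1)
  lim(x→0) f'(x)/g'(x) = lim(x→0) (3/(x^2 + 1))/(1/(x^2 + 1))
  = 3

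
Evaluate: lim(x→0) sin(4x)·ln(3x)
This is a 0·∞ indeterminate form.

Rewrite 0·∞ as a quotient (0/0 or ∞/∞ form), then apply L'Hôpital's rule:
  lim(x→0) sin(4x)·ln(3x) = 0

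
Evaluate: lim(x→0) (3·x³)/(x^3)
This is a 0/0 indeterminate form.

Apply L'Hôpital's rule: differentiate numerator and denominator separately.
  f(x) = 3·x^3   ⇒   f'(x) = 9·x^2
  g(x) = x^3   ⇒   g'(x) = 3·x^2
  lim(x→0) f'(x)/g'(x) = lim(x→0) (9·x^2)/(3·x^2)
  = 3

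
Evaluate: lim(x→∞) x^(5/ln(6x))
This is an exponential indeterminate form.

For exponential indeterminate forms, take the natural log:
  Let L = lim(x→∞) x^(5/ln(6x))
  Then ln(L) = lim(x→∞) [exponent × ln(base)]
  Evaluate using L'Hôpital or standard limits, then exponentiate.
  L = e^(5)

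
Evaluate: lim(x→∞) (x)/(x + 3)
This is an ∞/∞ indeterminate form.

Apply L'Hôpital's rule: differentiate numerator and denominator separately.
  f(x) = x   ⇒   f'(x) = 1
  g(x) = x + 3   ⇒   g'(x) = 1
  lim(x→∞) f'(x)/g'(x) = lim(x→∞) (1)/(1)
  = 1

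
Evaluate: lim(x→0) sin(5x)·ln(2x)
This is a 0·∞ indeterminate form.

Rewrite 0·∞ as a quotient (0/0 or ∞/∞ form), then apply L'Hôpital's rule:
  lim(x→0) sin(5x)·ln(2x) = 0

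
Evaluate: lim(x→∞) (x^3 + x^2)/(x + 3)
This is an ∞/∞ indeterminate form.

Apply L'Hôpital's rule: differentiate numerator and denominator separately.
  f(x) = x^3 + x^2   ⇒   f'(x) = 3·x^2 + 2·x
  g(x) = x + 3   ⇒   g'(x) = 1
  lim(x→∞) f'(x)/g'(x) = lim(x→∞) (3·x^2 + 2·x)/(1)
  = ∞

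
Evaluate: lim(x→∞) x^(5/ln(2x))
This is an exponential indeterminate form.

For exponential indeterminate forms, take the natural log:
  Let L = lim(x→∞) x^(5/ln(2x))
  Then ln(L) = lim(x→∞) [exponent × ln(base)]
  Evaluate using L'Hôpital or standard limits, then exponentiate.
  L = e^(5)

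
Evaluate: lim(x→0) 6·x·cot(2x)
This is a 0·∞ indeterminate form.

Rewrite 0·∞ as a quotient (0/0 or ∞/∞ form), then apply L'Hôpital's rule:
  lim(x→0) 6·x·cot(2x) = 3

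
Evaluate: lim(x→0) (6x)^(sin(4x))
This is an exponential indeterminate form.

For exponential indeterminate forms, take the natural log:
  Let L = lim(x→0) (6x)^(sin(4x))
  Then ln(L) = lim(x→0) [exponent × ln(base)]
  Evaluate using L'Hôpital or standard limits, then exponentiate.
  L = 1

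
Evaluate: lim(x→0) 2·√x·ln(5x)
This is a 0·∞ indeterminate form.

Rewrite 0·∞ as a quotient (0/0 or ∞/∞ form), then apply L'Hôpital's rule:
  lim(x→0) 2·√x·ln(5x) = 0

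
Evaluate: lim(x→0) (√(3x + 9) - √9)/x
This is a standard limit.

Factor or rationalize the expression:
  lim(x→0) (√(3x + 9) - √9)/x = 1/2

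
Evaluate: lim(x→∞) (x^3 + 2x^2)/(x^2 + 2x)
This is an ∞/∞ indeterminate form.

Apply L'Hôpital's rule: differentiate numerator and denominator separately.
  f(x) = x^3 + 2·x^2   ⇒   f'(x) = 3·x^2 + 4·x
  g(x) = x^2 + 2·x   ⇒   g'(x) = 2·x + 2
  lim(x→∞) f'(x)/g'(x) = lim(x→∞) (3·x^2 + 4·x)/(2·x + 2)
  = ∞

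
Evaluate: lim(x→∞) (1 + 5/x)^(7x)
This is an exponential indeterminate form.

For exponential indeterminate forms, take the natural log:
  Let L = lim(x→∞) (1 + 5/x)^(7x)
  Then ln(L) = lim(x→∞) [exponent × ln(base)]
  Evaluate using L'Hôpital or standard limits, then exponentiate.
  L = e^(35)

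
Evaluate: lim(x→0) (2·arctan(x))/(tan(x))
This is a 0/0 indeterminate form.

Apply L'Hôpital's rule: differentiate numerator and denominator separately.
  f(x) = 2·atan(x)   ⇒   f'(x) = 2/(x^2 + 1)
  g(x) = tan(x)   ⇒   g'(x) = tan(x)^2 + 1
  lim(x→0) f'(x)/g'(x) = lim(x→0) (2/(x^2 + 1))/(tan(x)^2 + 1)
  = 2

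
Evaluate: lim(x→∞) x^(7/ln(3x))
This is an exponential indeterminate form.

For exponential indeterminate forms, take the natural log:
  Let L = lim(x→∞) x^(7/ln(3x))
  Then ln(L) = lim(x→∞) [exponent × ln(base)]
  Evaluate using L'Hôpital or standard limits, then exponentiate.
  L = e^(7)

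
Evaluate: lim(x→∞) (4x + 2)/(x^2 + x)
This is an ∞/∞ indeterminate form.

Apply L'Hôpital's rule: differentiate numerator and denominator separately.
  f(x) = 4·x + 2   ⇒   f'(x) = 4
  g(x) = x^2 + x   ⇒   g'(x) = 2·x + 1
  lim(x→∞) f'(x)/g'(x) = lim(x→∞) (4)/(2·x + 1)
  = 0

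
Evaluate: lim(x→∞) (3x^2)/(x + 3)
This is an ∞/∞ indeterminate form.

Apply L'Hôpital's rule: differentiate numerator and denominator separately.
  f(x) = 3·x^2   ⇒   f'(x) = 6·x
  g(x) = x + 3   ⇒   g'(x) = 1
  lim(x→∞) f'(x)/g'(x) = lim(x→∞) (6·x)/(1)
  = ∞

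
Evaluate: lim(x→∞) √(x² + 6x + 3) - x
This is an ∞-∞ indeterminate form.

Combine fractions or rationalize to convert ∞-∞ to 0/0 form:
  lim(x→∞) √(x² + 6x + 3) - x = 3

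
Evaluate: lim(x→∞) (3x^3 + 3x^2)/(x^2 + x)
This is an ∞/∞ indeterminate form.

Apply L'Hôpital's rule: differentiate numerator and denominator separately.
  f(x) = 3·x^3 + 3·x^2   ⇒   f'(x) = 9·x^2 + 6·x
  g(x) = x^2 + x   ⇒   g'(x) = 2·x + 1
  lim(x→∞) f'(x)/g'(x) = lim(x→∞) (9·x^2 + 6·x)/(2·x + 1)
  = ∞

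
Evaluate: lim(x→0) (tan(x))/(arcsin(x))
This is a 0/0 indeterminate form.

Apply L'Hôpital's rule: differentiate numerator and denominator separately.
  f(x) = tan(x)   ⇒   f'(x) = tan(x)^2 + 1
  g(x) = asin(x)   ⇒   g'(x) = 1/sqrt(1 - x^2)
  lim(x→0) f'(x)/g'(x) = lim(x→0) (tan(x)^2 + 1)/(1/sqrt(1 - x^2))
  = 1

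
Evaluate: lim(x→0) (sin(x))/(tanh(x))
This is a 0/0 indeterminate form.

Apply L'Hôpital's rule: differentiate numerator and denominator separately.
  f(x) = sin(x)   ⇒   f'(x) = cos(x)
  g(x) = tanh(x)   ⇒   g'(x) = 1 - tanh(x)^2
  lim(x→0) f'(x)/g'(x) = lim(x→0) (cos(x))/(1 - tanh(x)^2)
  = 1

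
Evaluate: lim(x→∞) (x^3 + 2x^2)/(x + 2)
This is an ∞/∞ indeterminate form.

Apply L'Hôpital's rule: differentiate numerator and denominator separately.
  f(x) = x^3 + 2·x^2   ⇒   f'(x) = 3·x^2 + 4·x
  g(x) = x + 2   ⇒   g'(x) = 1
  lim(x→∞) f'(x)/g'(x) = lim(x→∞) (3·x^2 + 4·x)/(1)
  = ∞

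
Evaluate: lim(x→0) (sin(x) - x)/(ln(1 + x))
This is a 0/0 indeterminate form.

Apply L'Hôpital's rule: differentiate numerator and denominator separately.
  f(x) = -x + sin(x)   ⇒   f'(x) = cos(x) - 1
  g(x) = ln(x + 1)   ⇒   g'(x) = 1/(x + 1)
  lim(x→0) f'(x)/g'(x) = lim(x→0) (cos(x) - 1)/(1/(x + 1))
  = 0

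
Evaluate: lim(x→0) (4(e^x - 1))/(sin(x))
This is a 0/0 indeterminate form.

Apply L'Hôpital's rule: differentiate numerator and denominator separately.
  f(x) = 4·e^(x) - 4   ⇒   f'(x) = 4·e^(x)
  g(x) = sin(x)   ⇒   g'(x) = cos(x)
  lim(x→0) f'(x)/g'(x) = lim(x→0) (4·e^(x))/(cos(x))
  = 4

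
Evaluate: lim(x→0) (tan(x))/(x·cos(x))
This is a 0/0 indeterminate form.

Apply L'Hôpital's rule: differentiate numerator and denominator separately.
  f(x) = tan(x)   ⇒   f'(x) = tan(x)^2 + 1
  g(x) = x·cos(x)   ⇒   g'(x) = -x·sin(x) + cos(x)
  lim(x→0) f'(x)/g'(x) = lim(x→0) (tan(x)^2 + 1)/(-x·sin(x) + cos(x))
  = 1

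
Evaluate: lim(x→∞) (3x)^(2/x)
This is an exponential indeterminate form.

For exponential indeterminate forms, take the natural log:
  Let L = lim(x→∞) (3x)^(2/x)
  Then ln(L) = lim(x→∞) [exponent × ln(base)]
  Evaluate using L'Hôpital or standard limits, then exponentiate.
  L = 1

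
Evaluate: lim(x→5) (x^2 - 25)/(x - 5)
This is a standard limit.

Factor or rationalize the expression:
  lim(x→5) (x^2 - 25)/(x - 5) = 10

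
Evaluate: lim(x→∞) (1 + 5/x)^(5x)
This is an exponential indeterminate form.

For exponential indeterminate forms, take the natural log:
  Let L = lim(x→∞) (1 + 5/x)^(5x)
  Then ln(L) = lim(x→∞) [exponent × ln(base)]
  Evaluate using L'Hôpital or standard limits, then exponentiate.
  L = e^(25)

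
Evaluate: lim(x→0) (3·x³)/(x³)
This is a 0/0 indeterminate form.

Apply L'Hôpital's rule: differentiate numerator and denominator separately.
  f(x) = 3·x^3   ⇒   f'(x) = 9·x^2
  g(x) = x^3   ⇒   g'(x) = 3·x^2
  lim(x→0) f'(x)/g'(x) = lim(x→0) (9·x^2)/(3·x^2)
  = 3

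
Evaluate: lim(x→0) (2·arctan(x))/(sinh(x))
This is a 0/0 indeterminate form.

Apply L'Hôpital's rule: differentiate numerator and denominator separately.
  f(x) = 2·atan(x)   ⇒   f'(x) = 2/(x^2 + 1)
  g(x) = sinh(x)   ⇒   g'(x) = cosh(x)
  lim(x→0) f'(x)/g'(x) = lim(x→0) (2/(x^2 + 1))/(cosh(x))
  = 2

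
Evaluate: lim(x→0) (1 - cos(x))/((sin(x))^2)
This is a 0/0 indeterminate form.

Apply L'Hôpital's rule: differentiate numerator and denominator separately.
  f(x) = 1 - cos(x)   ⇒   f'(x) = sin(x)
  g(x) = sin(x)^2   ⇒   g'(x) = 2·sin(x)·cos(x)
  lim(x→0) f'(x)/g'(x) = lim(x→0) (sin(x))/(2·sin(x)·cos(x))
  = 1/2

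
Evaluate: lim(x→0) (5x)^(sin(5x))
This is an exponential indeterminate form.

For exponential indeterminate forms, take the natural log:
  Let L = lim(x→0) (5x)^(sin(5x))
  Then ln(L) = lim(x→0) [exponent × ln(base)]
  Evaluate using L'Hôpital or standard limits, then exponentiate.
  L = 1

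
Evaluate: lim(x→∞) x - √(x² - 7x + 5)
This is an ∞-∞ indeterminate form.

Combine fractions or rationalize to convert ∞-∞ to 0/0 form:
  lim(x→∞) x - √(x² - 7x + 5) = 7/2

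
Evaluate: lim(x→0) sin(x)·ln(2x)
This is a 0·∞ indeterminate form.

Rewrite 0·∞ as a quotient (0/0 or ∞/∞ form), then apply L'Hôpital's rule:
  lim(x→0) sin(x)·ln(2x) = 0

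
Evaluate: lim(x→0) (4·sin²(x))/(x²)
This is a 0/0 indeterminate form.

Apply L'Hôpital's rule: differentiate numerator and denominator separately.
  f(x) = 4·sin(x)^2   ⇒   f'(x) = 8·sin(x)·cos(x)
  g(x) = x^2   ⇒   g'(x) = 2·x
  lim(x→0) f'(x)/g'(x) = lim(x→0) (8·sin(x)·cos(x))/(2·x)
  = 4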